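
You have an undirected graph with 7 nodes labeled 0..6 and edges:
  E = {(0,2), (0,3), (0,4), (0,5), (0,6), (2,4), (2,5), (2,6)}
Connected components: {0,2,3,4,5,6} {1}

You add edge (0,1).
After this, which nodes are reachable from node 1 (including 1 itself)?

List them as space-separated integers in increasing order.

Answer: 0 1 2 3 4 5 6

Derivation:
Before: nodes reachable from 1: {1}
Adding (0,1): merges 1's component with another. Reachability grows.
After: nodes reachable from 1: {0,1,2,3,4,5,6}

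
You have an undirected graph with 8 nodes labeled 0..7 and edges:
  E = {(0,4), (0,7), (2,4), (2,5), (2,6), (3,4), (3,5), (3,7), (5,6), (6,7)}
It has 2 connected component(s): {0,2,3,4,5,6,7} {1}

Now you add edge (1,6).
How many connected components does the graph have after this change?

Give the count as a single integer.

Answer: 1

Derivation:
Initial component count: 2
Add (1,6): merges two components. Count decreases: 2 -> 1.
New component count: 1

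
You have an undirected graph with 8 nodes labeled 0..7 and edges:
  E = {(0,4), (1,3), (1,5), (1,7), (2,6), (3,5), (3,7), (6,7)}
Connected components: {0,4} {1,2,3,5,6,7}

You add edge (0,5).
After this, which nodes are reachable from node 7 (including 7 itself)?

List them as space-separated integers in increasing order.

Before: nodes reachable from 7: {1,2,3,5,6,7}
Adding (0,5): merges 7's component with another. Reachability grows.
After: nodes reachable from 7: {0,1,2,3,4,5,6,7}

Answer: 0 1 2 3 4 5 6 7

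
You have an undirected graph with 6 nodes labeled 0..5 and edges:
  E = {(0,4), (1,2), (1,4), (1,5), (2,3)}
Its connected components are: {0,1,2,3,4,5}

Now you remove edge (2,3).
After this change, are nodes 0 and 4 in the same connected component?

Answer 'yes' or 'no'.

Answer: yes

Derivation:
Initial components: {0,1,2,3,4,5}
Removing edge (2,3): it was a bridge — component count 1 -> 2.
New components: {0,1,2,4,5} {3}
Are 0 and 4 in the same component? yes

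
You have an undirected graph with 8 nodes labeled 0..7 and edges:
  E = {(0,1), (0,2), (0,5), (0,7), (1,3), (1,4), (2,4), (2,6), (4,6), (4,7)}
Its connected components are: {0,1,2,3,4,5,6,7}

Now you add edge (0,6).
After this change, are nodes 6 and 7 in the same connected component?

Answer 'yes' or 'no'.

Initial components: {0,1,2,3,4,5,6,7}
Adding edge (0,6): both already in same component {0,1,2,3,4,5,6,7}. No change.
New components: {0,1,2,3,4,5,6,7}
Are 6 and 7 in the same component? yes

Answer: yes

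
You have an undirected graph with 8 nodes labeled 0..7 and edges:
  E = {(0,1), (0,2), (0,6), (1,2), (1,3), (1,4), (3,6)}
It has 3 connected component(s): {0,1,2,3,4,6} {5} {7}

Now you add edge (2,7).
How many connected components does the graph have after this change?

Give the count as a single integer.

Answer: 2

Derivation:
Initial component count: 3
Add (2,7): merges two components. Count decreases: 3 -> 2.
New component count: 2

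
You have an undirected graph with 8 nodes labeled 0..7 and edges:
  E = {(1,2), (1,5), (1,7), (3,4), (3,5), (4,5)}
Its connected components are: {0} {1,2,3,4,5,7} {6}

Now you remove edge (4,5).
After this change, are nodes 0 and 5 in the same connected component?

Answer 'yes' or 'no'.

Initial components: {0} {1,2,3,4,5,7} {6}
Removing edge (4,5): not a bridge — component count unchanged at 3.
New components: {0} {1,2,3,4,5,7} {6}
Are 0 and 5 in the same component? no

Answer: no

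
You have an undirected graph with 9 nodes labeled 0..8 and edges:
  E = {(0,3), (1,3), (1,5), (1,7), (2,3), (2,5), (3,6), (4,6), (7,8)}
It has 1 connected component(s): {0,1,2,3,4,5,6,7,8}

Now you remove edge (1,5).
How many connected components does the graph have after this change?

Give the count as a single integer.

Answer: 1

Derivation:
Initial component count: 1
Remove (1,5): not a bridge. Count unchanged: 1.
  After removal, components: {0,1,2,3,4,5,6,7,8}
New component count: 1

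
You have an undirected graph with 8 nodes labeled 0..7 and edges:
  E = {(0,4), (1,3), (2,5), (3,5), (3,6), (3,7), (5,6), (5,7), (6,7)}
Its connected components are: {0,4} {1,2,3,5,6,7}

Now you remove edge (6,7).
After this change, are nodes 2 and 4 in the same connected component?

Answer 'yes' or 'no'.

Answer: no

Derivation:
Initial components: {0,4} {1,2,3,5,6,7}
Removing edge (6,7): not a bridge — component count unchanged at 2.
New components: {0,4} {1,2,3,5,6,7}
Are 2 and 4 in the same component? no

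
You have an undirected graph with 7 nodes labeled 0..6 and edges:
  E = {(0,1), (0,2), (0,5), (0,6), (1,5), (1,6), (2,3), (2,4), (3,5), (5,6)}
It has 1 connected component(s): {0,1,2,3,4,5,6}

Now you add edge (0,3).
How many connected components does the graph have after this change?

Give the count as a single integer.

Initial component count: 1
Add (0,3): endpoints already in same component. Count unchanged: 1.
New component count: 1

Answer: 1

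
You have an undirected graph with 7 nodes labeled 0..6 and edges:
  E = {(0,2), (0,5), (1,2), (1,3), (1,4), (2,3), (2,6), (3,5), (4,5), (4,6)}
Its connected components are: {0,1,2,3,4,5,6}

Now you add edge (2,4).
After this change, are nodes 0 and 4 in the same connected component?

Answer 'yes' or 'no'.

Initial components: {0,1,2,3,4,5,6}
Adding edge (2,4): both already in same component {0,1,2,3,4,5,6}. No change.
New components: {0,1,2,3,4,5,6}
Are 0 and 4 in the same component? yes

Answer: yes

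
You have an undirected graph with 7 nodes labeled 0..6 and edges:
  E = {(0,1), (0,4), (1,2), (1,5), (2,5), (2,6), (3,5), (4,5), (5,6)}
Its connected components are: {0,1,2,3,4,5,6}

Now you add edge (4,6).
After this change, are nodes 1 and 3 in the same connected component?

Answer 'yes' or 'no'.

Initial components: {0,1,2,3,4,5,6}
Adding edge (4,6): both already in same component {0,1,2,3,4,5,6}. No change.
New components: {0,1,2,3,4,5,6}
Are 1 and 3 in the same component? yes

Answer: yes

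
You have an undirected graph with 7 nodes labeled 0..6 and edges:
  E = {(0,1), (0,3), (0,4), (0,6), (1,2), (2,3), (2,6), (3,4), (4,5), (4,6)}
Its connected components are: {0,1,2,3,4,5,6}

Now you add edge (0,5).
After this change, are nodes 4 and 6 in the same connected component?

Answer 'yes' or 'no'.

Answer: yes

Derivation:
Initial components: {0,1,2,3,4,5,6}
Adding edge (0,5): both already in same component {0,1,2,3,4,5,6}. No change.
New components: {0,1,2,3,4,5,6}
Are 4 and 6 in the same component? yes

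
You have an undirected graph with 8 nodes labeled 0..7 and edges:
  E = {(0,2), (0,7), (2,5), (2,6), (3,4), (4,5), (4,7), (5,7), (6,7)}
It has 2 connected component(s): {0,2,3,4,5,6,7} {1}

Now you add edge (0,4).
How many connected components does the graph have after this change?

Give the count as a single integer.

Initial component count: 2
Add (0,4): endpoints already in same component. Count unchanged: 2.
New component count: 2

Answer: 2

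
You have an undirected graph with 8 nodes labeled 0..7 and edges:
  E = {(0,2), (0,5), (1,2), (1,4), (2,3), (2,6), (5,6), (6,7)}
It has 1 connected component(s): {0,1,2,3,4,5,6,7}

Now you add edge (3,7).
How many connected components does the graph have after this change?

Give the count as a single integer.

Answer: 1

Derivation:
Initial component count: 1
Add (3,7): endpoints already in same component. Count unchanged: 1.
New component count: 1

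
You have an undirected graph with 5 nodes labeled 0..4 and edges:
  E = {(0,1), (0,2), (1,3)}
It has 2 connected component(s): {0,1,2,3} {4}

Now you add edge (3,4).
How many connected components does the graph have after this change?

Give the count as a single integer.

Initial component count: 2
Add (3,4): merges two components. Count decreases: 2 -> 1.
New component count: 1

Answer: 1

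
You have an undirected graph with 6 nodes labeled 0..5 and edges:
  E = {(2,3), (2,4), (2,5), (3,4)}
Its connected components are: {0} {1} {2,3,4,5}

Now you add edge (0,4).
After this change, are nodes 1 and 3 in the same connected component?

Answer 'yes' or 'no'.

Answer: no

Derivation:
Initial components: {0} {1} {2,3,4,5}
Adding edge (0,4): merges {0} and {2,3,4,5}.
New components: {0,2,3,4,5} {1}
Are 1 and 3 in the same component? no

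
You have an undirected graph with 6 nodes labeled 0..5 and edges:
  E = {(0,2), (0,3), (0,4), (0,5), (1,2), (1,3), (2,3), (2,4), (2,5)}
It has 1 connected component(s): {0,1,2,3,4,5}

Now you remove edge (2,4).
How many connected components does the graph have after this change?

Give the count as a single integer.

Initial component count: 1
Remove (2,4): not a bridge. Count unchanged: 1.
  After removal, components: {0,1,2,3,4,5}
New component count: 1

Answer: 1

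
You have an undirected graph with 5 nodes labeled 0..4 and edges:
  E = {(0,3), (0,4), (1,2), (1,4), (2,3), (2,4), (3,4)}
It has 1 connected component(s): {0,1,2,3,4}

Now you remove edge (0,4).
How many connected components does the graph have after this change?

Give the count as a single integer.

Initial component count: 1
Remove (0,4): not a bridge. Count unchanged: 1.
  After removal, components: {0,1,2,3,4}
New component count: 1

Answer: 1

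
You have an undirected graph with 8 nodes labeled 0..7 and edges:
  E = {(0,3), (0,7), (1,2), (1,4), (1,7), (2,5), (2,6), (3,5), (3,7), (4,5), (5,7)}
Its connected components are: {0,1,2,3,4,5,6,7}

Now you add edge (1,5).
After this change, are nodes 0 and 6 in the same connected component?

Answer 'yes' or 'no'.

Answer: yes

Derivation:
Initial components: {0,1,2,3,4,5,6,7}
Adding edge (1,5): both already in same component {0,1,2,3,4,5,6,7}. No change.
New components: {0,1,2,3,4,5,6,7}
Are 0 and 6 in the same component? yes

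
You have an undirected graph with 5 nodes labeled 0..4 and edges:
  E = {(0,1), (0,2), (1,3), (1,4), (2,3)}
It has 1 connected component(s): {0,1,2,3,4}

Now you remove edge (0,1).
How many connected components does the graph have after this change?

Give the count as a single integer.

Initial component count: 1
Remove (0,1): not a bridge. Count unchanged: 1.
  After removal, components: {0,1,2,3,4}
New component count: 1

Answer: 1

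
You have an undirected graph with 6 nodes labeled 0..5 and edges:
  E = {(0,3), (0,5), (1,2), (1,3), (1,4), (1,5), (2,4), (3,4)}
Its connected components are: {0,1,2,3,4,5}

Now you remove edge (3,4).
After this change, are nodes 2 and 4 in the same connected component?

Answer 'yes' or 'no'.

Answer: yes

Derivation:
Initial components: {0,1,2,3,4,5}
Removing edge (3,4): not a bridge — component count unchanged at 1.
New components: {0,1,2,3,4,5}
Are 2 and 4 in the same component? yes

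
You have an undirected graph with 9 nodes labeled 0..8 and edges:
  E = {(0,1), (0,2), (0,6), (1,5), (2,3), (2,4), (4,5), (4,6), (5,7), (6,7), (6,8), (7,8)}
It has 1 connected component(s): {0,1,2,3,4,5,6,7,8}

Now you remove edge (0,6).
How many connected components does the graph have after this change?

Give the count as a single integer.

Initial component count: 1
Remove (0,6): not a bridge. Count unchanged: 1.
  After removal, components: {0,1,2,3,4,5,6,7,8}
New component count: 1

Answer: 1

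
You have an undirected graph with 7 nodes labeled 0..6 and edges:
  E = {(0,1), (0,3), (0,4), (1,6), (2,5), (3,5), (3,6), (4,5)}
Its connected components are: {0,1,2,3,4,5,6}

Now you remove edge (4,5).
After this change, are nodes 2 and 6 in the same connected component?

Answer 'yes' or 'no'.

Initial components: {0,1,2,3,4,5,6}
Removing edge (4,5): not a bridge — component count unchanged at 1.
New components: {0,1,2,3,4,5,6}
Are 2 and 6 in the same component? yes

Answer: yes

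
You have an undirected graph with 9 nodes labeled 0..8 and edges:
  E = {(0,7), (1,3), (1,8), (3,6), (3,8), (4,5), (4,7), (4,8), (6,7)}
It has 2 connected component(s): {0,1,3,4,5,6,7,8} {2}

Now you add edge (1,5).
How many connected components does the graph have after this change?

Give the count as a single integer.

Answer: 2

Derivation:
Initial component count: 2
Add (1,5): endpoints already in same component. Count unchanged: 2.
New component count: 2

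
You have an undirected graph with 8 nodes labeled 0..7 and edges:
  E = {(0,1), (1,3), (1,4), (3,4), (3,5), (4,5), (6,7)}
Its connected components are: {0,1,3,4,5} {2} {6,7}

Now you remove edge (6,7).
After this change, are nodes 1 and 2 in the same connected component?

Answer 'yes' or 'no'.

Answer: no

Derivation:
Initial components: {0,1,3,4,5} {2} {6,7}
Removing edge (6,7): it was a bridge — component count 3 -> 4.
New components: {0,1,3,4,5} {2} {6} {7}
Are 1 and 2 in the same component? no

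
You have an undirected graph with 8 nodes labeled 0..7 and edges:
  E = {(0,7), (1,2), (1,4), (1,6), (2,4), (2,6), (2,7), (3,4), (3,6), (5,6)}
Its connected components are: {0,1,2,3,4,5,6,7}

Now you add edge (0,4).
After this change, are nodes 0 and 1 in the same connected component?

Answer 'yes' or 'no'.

Answer: yes

Derivation:
Initial components: {0,1,2,3,4,5,6,7}
Adding edge (0,4): both already in same component {0,1,2,3,4,5,6,7}. No change.
New components: {0,1,2,3,4,5,6,7}
Are 0 and 1 in the same component? yes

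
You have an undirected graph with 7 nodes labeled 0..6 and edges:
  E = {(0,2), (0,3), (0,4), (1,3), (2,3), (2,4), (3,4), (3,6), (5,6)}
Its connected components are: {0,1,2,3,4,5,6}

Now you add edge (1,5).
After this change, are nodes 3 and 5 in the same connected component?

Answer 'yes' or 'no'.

Initial components: {0,1,2,3,4,5,6}
Adding edge (1,5): both already in same component {0,1,2,3,4,5,6}. No change.
New components: {0,1,2,3,4,5,6}
Are 3 and 5 in the same component? yes

Answer: yes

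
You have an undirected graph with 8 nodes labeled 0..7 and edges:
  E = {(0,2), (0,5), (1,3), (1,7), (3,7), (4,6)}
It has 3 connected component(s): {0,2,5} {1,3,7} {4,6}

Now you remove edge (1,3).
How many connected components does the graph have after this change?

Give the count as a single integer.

Initial component count: 3
Remove (1,3): not a bridge. Count unchanged: 3.
  After removal, components: {0,2,5} {1,3,7} {4,6}
New component count: 3

Answer: 3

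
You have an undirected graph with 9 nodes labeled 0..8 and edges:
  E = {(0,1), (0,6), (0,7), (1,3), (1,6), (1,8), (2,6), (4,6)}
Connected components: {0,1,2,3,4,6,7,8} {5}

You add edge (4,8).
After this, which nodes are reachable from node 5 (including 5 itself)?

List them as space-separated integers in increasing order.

Before: nodes reachable from 5: {5}
Adding (4,8): both endpoints already in same component. Reachability from 5 unchanged.
After: nodes reachable from 5: {5}

Answer: 5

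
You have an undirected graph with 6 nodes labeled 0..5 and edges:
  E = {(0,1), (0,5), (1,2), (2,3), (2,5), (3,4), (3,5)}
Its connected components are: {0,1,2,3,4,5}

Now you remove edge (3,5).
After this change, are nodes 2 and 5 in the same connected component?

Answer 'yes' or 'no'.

Answer: yes

Derivation:
Initial components: {0,1,2,3,4,5}
Removing edge (3,5): not a bridge — component count unchanged at 1.
New components: {0,1,2,3,4,5}
Are 2 and 5 in the same component? yes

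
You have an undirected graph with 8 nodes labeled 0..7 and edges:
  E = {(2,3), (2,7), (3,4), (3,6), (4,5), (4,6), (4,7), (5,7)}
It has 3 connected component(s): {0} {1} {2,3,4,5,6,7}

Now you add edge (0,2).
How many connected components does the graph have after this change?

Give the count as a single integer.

Initial component count: 3
Add (0,2): merges two components. Count decreases: 3 -> 2.
New component count: 2

Answer: 2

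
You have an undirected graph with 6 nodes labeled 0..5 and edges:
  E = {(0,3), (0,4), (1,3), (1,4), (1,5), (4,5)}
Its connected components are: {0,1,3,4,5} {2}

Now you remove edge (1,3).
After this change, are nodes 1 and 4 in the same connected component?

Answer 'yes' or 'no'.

Initial components: {0,1,3,4,5} {2}
Removing edge (1,3): not a bridge — component count unchanged at 2.
New components: {0,1,3,4,5} {2}
Are 1 and 4 in the same component? yes

Answer: yes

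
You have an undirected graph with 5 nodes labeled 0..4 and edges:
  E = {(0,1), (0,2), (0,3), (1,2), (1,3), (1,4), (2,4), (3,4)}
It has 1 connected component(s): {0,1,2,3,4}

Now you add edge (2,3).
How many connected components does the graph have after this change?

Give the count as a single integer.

Initial component count: 1
Add (2,3): endpoints already in same component. Count unchanged: 1.
New component count: 1

Answer: 1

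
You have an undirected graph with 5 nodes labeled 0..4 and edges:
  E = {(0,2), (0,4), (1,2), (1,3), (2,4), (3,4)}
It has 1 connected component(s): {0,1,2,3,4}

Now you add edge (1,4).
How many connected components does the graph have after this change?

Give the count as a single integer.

Initial component count: 1
Add (1,4): endpoints already in same component. Count unchanged: 1.
New component count: 1

Answer: 1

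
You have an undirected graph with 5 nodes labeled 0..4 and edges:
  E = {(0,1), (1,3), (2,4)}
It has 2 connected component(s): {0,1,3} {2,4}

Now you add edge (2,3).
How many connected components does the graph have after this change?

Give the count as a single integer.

Initial component count: 2
Add (2,3): merges two components. Count decreases: 2 -> 1.
New component count: 1

Answer: 1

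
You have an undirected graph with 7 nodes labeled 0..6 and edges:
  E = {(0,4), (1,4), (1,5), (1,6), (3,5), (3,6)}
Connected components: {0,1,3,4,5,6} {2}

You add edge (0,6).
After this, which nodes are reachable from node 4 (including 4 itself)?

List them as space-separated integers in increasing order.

Before: nodes reachable from 4: {0,1,3,4,5,6}
Adding (0,6): both endpoints already in same component. Reachability from 4 unchanged.
After: nodes reachable from 4: {0,1,3,4,5,6}

Answer: 0 1 3 4 5 6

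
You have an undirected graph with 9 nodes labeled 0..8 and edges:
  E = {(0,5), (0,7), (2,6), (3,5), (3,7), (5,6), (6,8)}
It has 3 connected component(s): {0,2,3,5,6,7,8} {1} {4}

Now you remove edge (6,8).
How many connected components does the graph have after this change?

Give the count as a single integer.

Initial component count: 3
Remove (6,8): it was a bridge. Count increases: 3 -> 4.
  After removal, components: {0,2,3,5,6,7} {1} {4} {8}
New component count: 4

Answer: 4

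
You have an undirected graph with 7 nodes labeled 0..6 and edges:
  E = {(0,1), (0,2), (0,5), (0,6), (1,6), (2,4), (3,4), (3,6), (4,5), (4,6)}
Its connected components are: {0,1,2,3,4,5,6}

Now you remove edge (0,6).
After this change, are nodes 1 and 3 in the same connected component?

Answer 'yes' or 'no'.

Initial components: {0,1,2,3,4,5,6}
Removing edge (0,6): not a bridge — component count unchanged at 1.
New components: {0,1,2,3,4,5,6}
Are 1 and 3 in the same component? yes

Answer: yes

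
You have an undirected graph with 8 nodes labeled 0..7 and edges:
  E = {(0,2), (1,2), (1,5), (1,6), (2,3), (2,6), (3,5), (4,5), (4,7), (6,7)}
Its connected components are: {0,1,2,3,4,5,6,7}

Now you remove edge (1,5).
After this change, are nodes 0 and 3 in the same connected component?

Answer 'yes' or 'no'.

Initial components: {0,1,2,3,4,5,6,7}
Removing edge (1,5): not a bridge — component count unchanged at 1.
New components: {0,1,2,3,4,5,6,7}
Are 0 and 3 in the same component? yes

Answer: yes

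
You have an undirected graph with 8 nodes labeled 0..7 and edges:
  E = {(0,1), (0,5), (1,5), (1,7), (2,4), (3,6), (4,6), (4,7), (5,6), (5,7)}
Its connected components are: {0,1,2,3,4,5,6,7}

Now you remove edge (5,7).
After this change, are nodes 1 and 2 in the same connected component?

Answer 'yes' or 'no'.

Answer: yes

Derivation:
Initial components: {0,1,2,3,4,5,6,7}
Removing edge (5,7): not a bridge — component count unchanged at 1.
New components: {0,1,2,3,4,5,6,7}
Are 1 and 2 in the same component? yes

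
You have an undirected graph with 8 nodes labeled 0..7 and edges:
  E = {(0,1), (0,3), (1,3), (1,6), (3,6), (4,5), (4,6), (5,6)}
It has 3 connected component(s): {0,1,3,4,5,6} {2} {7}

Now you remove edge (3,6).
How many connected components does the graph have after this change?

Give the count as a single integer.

Answer: 3

Derivation:
Initial component count: 3
Remove (3,6): not a bridge. Count unchanged: 3.
  After removal, components: {0,1,3,4,5,6} {2} {7}
New component count: 3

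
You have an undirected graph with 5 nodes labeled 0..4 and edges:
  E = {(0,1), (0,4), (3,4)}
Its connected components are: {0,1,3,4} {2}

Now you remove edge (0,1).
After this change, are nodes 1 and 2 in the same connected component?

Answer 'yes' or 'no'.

Answer: no

Derivation:
Initial components: {0,1,3,4} {2}
Removing edge (0,1): it was a bridge — component count 2 -> 3.
New components: {0,3,4} {1} {2}
Are 1 and 2 in the same component? no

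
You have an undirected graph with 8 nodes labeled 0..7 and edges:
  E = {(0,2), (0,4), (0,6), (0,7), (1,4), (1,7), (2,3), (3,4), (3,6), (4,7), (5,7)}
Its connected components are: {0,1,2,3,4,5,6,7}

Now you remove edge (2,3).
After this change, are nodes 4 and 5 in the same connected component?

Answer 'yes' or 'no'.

Initial components: {0,1,2,3,4,5,6,7}
Removing edge (2,3): not a bridge — component count unchanged at 1.
New components: {0,1,2,3,4,5,6,7}
Are 4 and 5 in the same component? yes

Answer: yes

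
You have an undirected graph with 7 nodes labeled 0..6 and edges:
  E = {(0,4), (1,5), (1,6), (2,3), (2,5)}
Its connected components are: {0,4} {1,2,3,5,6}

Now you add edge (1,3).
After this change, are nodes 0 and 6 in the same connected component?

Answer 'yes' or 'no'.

Answer: no

Derivation:
Initial components: {0,4} {1,2,3,5,6}
Adding edge (1,3): both already in same component {1,2,3,5,6}. No change.
New components: {0,4} {1,2,3,5,6}
Are 0 and 6 in the same component? no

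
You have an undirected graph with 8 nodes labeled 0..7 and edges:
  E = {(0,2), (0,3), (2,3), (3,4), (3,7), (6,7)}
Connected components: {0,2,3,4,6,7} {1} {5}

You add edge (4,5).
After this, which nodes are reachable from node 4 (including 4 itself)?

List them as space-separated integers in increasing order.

Answer: 0 2 3 4 5 6 7

Derivation:
Before: nodes reachable from 4: {0,2,3,4,6,7}
Adding (4,5): merges 4's component with another. Reachability grows.
After: nodes reachable from 4: {0,2,3,4,5,6,7}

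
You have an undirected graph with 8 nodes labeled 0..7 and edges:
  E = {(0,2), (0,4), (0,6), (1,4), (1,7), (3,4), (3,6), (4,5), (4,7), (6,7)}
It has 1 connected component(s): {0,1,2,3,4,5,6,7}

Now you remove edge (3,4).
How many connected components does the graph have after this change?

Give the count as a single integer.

Answer: 1

Derivation:
Initial component count: 1
Remove (3,4): not a bridge. Count unchanged: 1.
  After removal, components: {0,1,2,3,4,5,6,7}
New component count: 1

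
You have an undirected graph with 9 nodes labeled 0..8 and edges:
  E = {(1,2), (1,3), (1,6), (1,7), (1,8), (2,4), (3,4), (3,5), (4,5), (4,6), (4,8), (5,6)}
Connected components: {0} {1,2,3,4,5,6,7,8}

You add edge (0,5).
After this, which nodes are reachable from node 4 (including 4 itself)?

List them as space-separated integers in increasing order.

Before: nodes reachable from 4: {1,2,3,4,5,6,7,8}
Adding (0,5): merges 4's component with another. Reachability grows.
After: nodes reachable from 4: {0,1,2,3,4,5,6,7,8}

Answer: 0 1 2 3 4 5 6 7 8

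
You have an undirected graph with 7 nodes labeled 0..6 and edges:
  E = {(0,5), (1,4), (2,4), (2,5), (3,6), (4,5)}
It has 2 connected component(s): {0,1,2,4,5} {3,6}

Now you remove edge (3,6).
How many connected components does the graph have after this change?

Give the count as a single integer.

Answer: 3

Derivation:
Initial component count: 2
Remove (3,6): it was a bridge. Count increases: 2 -> 3.
  After removal, components: {0,1,2,4,5} {3} {6}
New component count: 3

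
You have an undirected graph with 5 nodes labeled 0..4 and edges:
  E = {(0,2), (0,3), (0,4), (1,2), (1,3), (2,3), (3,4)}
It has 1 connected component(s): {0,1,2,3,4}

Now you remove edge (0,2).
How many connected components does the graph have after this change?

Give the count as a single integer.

Initial component count: 1
Remove (0,2): not a bridge. Count unchanged: 1.
  After removal, components: {0,1,2,3,4}
New component count: 1

Answer: 1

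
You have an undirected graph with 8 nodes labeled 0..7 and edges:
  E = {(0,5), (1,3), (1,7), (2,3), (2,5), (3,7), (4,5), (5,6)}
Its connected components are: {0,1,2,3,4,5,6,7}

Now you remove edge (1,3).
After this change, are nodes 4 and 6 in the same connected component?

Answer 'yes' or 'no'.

Initial components: {0,1,2,3,4,5,6,7}
Removing edge (1,3): not a bridge — component count unchanged at 1.
New components: {0,1,2,3,4,5,6,7}
Are 4 and 6 in the same component? yes

Answer: yes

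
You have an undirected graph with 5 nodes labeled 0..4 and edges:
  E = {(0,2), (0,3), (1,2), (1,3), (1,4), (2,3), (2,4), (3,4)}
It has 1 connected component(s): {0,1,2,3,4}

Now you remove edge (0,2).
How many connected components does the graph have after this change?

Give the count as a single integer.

Answer: 1

Derivation:
Initial component count: 1
Remove (0,2): not a bridge. Count unchanged: 1.
  After removal, components: {0,1,2,3,4}
New component count: 1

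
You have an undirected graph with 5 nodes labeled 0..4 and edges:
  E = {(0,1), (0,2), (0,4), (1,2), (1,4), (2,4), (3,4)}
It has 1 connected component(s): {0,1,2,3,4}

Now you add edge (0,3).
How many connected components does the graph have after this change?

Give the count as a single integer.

Answer: 1

Derivation:
Initial component count: 1
Add (0,3): endpoints already in same component. Count unchanged: 1.
New component count: 1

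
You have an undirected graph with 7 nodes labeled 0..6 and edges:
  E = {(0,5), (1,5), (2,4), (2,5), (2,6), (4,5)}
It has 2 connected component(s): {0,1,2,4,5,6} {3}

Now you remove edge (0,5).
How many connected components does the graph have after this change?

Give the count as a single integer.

Initial component count: 2
Remove (0,5): it was a bridge. Count increases: 2 -> 3.
  After removal, components: {0} {1,2,4,5,6} {3}
New component count: 3

Answer: 3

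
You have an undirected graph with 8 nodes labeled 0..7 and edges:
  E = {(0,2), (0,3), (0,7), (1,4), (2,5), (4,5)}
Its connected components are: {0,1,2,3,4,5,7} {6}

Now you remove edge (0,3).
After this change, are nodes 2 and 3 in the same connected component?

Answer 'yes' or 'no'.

Answer: no

Derivation:
Initial components: {0,1,2,3,4,5,7} {6}
Removing edge (0,3): it was a bridge — component count 2 -> 3.
New components: {0,1,2,4,5,7} {3} {6}
Are 2 and 3 in the same component? no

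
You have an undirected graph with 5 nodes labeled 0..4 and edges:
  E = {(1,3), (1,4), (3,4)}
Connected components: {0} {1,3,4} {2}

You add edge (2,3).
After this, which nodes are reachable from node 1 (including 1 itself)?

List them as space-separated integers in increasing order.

Answer: 1 2 3 4

Derivation:
Before: nodes reachable from 1: {1,3,4}
Adding (2,3): merges 1's component with another. Reachability grows.
After: nodes reachable from 1: {1,2,3,4}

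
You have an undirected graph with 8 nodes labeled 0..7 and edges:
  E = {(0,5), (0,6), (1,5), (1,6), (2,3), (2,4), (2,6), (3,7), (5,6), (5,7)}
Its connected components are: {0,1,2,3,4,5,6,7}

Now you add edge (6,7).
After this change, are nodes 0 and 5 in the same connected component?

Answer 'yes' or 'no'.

Answer: yes

Derivation:
Initial components: {0,1,2,3,4,5,6,7}
Adding edge (6,7): both already in same component {0,1,2,3,4,5,6,7}. No change.
New components: {0,1,2,3,4,5,6,7}
Are 0 and 5 in the same component? yes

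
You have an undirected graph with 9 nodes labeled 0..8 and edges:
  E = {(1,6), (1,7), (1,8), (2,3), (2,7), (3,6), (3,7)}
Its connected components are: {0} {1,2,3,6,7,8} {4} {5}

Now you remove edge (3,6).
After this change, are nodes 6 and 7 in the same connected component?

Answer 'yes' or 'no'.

Initial components: {0} {1,2,3,6,7,8} {4} {5}
Removing edge (3,6): not a bridge — component count unchanged at 4.
New components: {0} {1,2,3,6,7,8} {4} {5}
Are 6 and 7 in the same component? yes

Answer: yes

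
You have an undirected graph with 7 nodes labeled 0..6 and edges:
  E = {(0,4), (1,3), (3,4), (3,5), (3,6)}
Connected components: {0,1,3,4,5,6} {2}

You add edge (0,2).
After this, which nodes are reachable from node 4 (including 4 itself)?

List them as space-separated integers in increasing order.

Answer: 0 1 2 3 4 5 6

Derivation:
Before: nodes reachable from 4: {0,1,3,4,5,6}
Adding (0,2): merges 4's component with another. Reachability grows.
After: nodes reachable from 4: {0,1,2,3,4,5,6}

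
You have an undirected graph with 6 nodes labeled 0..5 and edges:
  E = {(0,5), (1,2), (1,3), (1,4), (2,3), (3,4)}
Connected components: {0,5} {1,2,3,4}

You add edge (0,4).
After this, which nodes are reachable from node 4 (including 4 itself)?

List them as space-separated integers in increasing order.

Answer: 0 1 2 3 4 5

Derivation:
Before: nodes reachable from 4: {1,2,3,4}
Adding (0,4): merges 4's component with another. Reachability grows.
After: nodes reachable from 4: {0,1,2,3,4,5}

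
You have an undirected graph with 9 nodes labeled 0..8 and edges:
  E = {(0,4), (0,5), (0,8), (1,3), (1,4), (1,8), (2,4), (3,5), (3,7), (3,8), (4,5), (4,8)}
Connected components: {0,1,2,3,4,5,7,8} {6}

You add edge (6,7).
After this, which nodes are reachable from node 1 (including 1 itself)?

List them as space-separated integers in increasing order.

Before: nodes reachable from 1: {0,1,2,3,4,5,7,8}
Adding (6,7): merges 1's component with another. Reachability grows.
After: nodes reachable from 1: {0,1,2,3,4,5,6,7,8}

Answer: 0 1 2 3 4 5 6 7 8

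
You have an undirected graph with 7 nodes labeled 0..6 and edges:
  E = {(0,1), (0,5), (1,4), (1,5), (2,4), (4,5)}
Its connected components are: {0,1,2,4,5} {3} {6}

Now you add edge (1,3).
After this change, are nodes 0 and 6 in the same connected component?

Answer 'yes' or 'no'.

Initial components: {0,1,2,4,5} {3} {6}
Adding edge (1,3): merges {0,1,2,4,5} and {3}.
New components: {0,1,2,3,4,5} {6}
Are 0 and 6 in the same component? no

Answer: no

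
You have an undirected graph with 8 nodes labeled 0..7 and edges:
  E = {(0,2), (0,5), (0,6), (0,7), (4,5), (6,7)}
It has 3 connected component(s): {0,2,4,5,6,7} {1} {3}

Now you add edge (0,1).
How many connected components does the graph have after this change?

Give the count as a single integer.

Initial component count: 3
Add (0,1): merges two components. Count decreases: 3 -> 2.
New component count: 2

Answer: 2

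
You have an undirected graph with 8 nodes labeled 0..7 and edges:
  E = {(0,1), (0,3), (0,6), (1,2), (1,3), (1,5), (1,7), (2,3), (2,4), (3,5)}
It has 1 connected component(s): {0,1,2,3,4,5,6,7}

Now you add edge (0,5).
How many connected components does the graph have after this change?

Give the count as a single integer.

Initial component count: 1
Add (0,5): endpoints already in same component. Count unchanged: 1.
New component count: 1

Answer: 1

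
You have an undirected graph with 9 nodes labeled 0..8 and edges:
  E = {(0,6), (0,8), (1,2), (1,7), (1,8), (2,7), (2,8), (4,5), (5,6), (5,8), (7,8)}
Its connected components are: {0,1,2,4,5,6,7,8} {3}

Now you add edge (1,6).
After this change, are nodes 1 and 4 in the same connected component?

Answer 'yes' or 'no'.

Initial components: {0,1,2,4,5,6,7,8} {3}
Adding edge (1,6): both already in same component {0,1,2,4,5,6,7,8}. No change.
New components: {0,1,2,4,5,6,7,8} {3}
Are 1 and 4 in the same component? yes

Answer: yes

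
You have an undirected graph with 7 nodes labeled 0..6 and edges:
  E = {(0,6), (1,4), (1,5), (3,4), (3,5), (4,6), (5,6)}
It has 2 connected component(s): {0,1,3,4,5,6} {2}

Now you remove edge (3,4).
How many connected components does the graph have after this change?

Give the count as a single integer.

Answer: 2

Derivation:
Initial component count: 2
Remove (3,4): not a bridge. Count unchanged: 2.
  After removal, components: {0,1,3,4,5,6} {2}
New component count: 2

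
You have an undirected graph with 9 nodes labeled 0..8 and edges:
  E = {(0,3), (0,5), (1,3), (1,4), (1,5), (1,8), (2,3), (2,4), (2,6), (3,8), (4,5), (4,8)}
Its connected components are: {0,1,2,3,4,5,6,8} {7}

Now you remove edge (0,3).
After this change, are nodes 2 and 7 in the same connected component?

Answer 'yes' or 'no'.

Initial components: {0,1,2,3,4,5,6,8} {7}
Removing edge (0,3): not a bridge — component count unchanged at 2.
New components: {0,1,2,3,4,5,6,8} {7}
Are 2 and 7 in the same component? no

Answer: no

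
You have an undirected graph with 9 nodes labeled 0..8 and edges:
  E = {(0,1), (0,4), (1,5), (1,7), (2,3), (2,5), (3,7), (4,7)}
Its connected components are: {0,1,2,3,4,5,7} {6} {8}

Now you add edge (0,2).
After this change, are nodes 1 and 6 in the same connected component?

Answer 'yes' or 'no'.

Answer: no

Derivation:
Initial components: {0,1,2,3,4,5,7} {6} {8}
Adding edge (0,2): both already in same component {0,1,2,3,4,5,7}. No change.
New components: {0,1,2,3,4,5,7} {6} {8}
Are 1 and 6 in the same component? no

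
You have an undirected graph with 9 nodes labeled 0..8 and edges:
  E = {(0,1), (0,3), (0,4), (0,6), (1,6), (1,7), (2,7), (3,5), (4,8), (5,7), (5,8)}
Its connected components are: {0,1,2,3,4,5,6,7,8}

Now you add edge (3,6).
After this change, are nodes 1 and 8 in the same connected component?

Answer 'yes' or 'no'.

Initial components: {0,1,2,3,4,5,6,7,8}
Adding edge (3,6): both already in same component {0,1,2,3,4,5,6,7,8}. No change.
New components: {0,1,2,3,4,5,6,7,8}
Are 1 and 8 in the same component? yes

Answer: yes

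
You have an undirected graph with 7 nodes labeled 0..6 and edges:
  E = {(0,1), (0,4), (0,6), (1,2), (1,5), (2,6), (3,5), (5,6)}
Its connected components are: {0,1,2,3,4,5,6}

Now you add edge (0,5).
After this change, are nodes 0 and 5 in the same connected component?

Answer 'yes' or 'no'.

Initial components: {0,1,2,3,4,5,6}
Adding edge (0,5): both already in same component {0,1,2,3,4,5,6}. No change.
New components: {0,1,2,3,4,5,6}
Are 0 and 5 in the same component? yes

Answer: yes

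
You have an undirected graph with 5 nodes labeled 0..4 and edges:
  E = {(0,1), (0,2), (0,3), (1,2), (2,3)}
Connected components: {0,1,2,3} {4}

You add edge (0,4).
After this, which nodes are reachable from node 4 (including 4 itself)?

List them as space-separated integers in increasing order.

Before: nodes reachable from 4: {4}
Adding (0,4): merges 4's component with another. Reachability grows.
After: nodes reachable from 4: {0,1,2,3,4}

Answer: 0 1 2 3 4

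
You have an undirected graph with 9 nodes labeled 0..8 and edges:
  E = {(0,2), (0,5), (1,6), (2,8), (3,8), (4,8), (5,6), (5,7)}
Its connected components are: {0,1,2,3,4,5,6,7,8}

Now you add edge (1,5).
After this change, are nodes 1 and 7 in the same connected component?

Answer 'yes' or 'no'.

Answer: yes

Derivation:
Initial components: {0,1,2,3,4,5,6,7,8}
Adding edge (1,5): both already in same component {0,1,2,3,4,5,6,7,8}. No change.
New components: {0,1,2,3,4,5,6,7,8}
Are 1 and 7 in the same component? yes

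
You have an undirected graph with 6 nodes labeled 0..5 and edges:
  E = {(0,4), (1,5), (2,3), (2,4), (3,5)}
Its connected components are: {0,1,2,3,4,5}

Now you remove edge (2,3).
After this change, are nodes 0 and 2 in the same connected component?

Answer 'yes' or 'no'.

Answer: yes

Derivation:
Initial components: {0,1,2,3,4,5}
Removing edge (2,3): it was a bridge — component count 1 -> 2.
New components: {0,2,4} {1,3,5}
Are 0 and 2 in the same component? yes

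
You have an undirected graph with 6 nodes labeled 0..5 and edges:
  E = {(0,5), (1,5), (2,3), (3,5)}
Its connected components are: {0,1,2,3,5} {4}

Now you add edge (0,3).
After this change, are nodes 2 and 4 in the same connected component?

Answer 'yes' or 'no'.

Answer: no

Derivation:
Initial components: {0,1,2,3,5} {4}
Adding edge (0,3): both already in same component {0,1,2,3,5}. No change.
New components: {0,1,2,3,5} {4}
Are 2 and 4 in the same component? no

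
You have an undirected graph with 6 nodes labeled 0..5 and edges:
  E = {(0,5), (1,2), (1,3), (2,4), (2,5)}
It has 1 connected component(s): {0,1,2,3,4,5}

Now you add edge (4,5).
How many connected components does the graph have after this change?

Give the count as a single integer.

Initial component count: 1
Add (4,5): endpoints already in same component. Count unchanged: 1.
New component count: 1

Answer: 1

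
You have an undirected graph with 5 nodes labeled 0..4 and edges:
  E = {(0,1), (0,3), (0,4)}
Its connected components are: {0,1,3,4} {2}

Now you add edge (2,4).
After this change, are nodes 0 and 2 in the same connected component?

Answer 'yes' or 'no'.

Answer: yes

Derivation:
Initial components: {0,1,3,4} {2}
Adding edge (2,4): merges {2} and {0,1,3,4}.
New components: {0,1,2,3,4}
Are 0 and 2 in the same component? yes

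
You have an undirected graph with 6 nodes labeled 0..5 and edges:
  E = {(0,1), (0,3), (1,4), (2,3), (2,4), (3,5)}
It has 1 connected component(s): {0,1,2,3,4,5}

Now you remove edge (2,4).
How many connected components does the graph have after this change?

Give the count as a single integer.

Answer: 1

Derivation:
Initial component count: 1
Remove (2,4): not a bridge. Count unchanged: 1.
  After removal, components: {0,1,2,3,4,5}
New component count: 1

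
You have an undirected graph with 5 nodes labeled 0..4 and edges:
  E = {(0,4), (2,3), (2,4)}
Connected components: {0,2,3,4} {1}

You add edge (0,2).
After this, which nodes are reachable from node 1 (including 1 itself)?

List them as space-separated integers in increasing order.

Before: nodes reachable from 1: {1}
Adding (0,2): both endpoints already in same component. Reachability from 1 unchanged.
After: nodes reachable from 1: {1}

Answer: 1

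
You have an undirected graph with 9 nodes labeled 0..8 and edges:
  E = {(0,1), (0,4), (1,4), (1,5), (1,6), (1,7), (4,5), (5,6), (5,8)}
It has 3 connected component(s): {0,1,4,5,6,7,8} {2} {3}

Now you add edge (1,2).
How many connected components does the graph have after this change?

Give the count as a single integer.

Initial component count: 3
Add (1,2): merges two components. Count decreases: 3 -> 2.
New component count: 2

Answer: 2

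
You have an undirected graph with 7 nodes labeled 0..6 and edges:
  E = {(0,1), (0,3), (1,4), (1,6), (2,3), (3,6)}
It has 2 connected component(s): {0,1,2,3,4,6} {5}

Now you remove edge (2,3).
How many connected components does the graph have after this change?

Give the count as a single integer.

Answer: 3

Derivation:
Initial component count: 2
Remove (2,3): it was a bridge. Count increases: 2 -> 3.
  After removal, components: {0,1,3,4,6} {2} {5}
New component count: 3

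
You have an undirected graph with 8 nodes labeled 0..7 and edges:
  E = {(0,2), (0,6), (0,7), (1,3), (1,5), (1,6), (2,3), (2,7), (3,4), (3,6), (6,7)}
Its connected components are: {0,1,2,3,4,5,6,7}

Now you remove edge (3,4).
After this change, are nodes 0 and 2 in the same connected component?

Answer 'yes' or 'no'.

Answer: yes

Derivation:
Initial components: {0,1,2,3,4,5,6,7}
Removing edge (3,4): it was a bridge — component count 1 -> 2.
New components: {0,1,2,3,5,6,7} {4}
Are 0 and 2 in the same component? yes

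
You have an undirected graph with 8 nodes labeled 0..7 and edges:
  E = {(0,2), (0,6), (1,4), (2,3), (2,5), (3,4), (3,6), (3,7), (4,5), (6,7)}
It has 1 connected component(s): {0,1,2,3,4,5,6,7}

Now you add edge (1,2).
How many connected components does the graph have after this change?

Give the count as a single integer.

Initial component count: 1
Add (1,2): endpoints already in same component. Count unchanged: 1.
New component count: 1

Answer: 1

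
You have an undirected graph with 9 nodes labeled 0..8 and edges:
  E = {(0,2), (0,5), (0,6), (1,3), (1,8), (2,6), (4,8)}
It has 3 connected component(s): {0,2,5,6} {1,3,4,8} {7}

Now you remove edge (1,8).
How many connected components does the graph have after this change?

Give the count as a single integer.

Initial component count: 3
Remove (1,8): it was a bridge. Count increases: 3 -> 4.
  After removal, components: {0,2,5,6} {1,3} {4,8} {7}
New component count: 4

Answer: 4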